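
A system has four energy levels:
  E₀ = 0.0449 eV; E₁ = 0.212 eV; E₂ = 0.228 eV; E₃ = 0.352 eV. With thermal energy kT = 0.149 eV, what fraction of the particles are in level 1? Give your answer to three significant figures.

Eᵢ/kT = 0.30134, 1.4228, 1.5302, 2.3624.
Z = Σ e^(−Eᵢ/kT) = e^(−0.30134) + e^(−1.4228) + e^(−1.5302) + e^(−2.3624) = 0.73983 + 0.24104 + 0.21649 + 0.094194 = 1.2916.
P₁ = e^(−E₁/kT) / Z = 0.24104/1.2916 = 0.187.

0.187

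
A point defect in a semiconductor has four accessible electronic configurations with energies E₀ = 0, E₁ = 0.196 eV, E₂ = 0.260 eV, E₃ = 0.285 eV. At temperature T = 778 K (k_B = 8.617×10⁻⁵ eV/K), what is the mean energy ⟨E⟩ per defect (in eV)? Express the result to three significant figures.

k_BT = 8.617×10⁻⁵ × 778 K = 0.067040 eV.
Eᵢ/kT = 0, 2.9236, 3.8783, 4.2512.
Z = Σ e^(−Eᵢ/kT) = e^(−0) + e^(−2.9236) + e^(−3.8783) + e^(−4.2512) = 1.0000 + 0.053740 + 0.020686 + 0.014247 = 1.0887.
⟨E⟩ = Σ Eᵢ e^(−Eᵢ/kT) / Z = (0·1.0000 + 0.196·0.053740 + 0.260·0.020686 + 0.285·0.014247) / 1.0887 = 0.0183 eV.

0.0183 eV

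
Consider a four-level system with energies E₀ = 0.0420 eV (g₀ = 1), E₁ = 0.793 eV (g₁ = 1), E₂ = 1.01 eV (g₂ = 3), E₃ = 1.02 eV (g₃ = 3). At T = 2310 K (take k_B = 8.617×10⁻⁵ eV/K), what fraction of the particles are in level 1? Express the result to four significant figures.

0.02152

k_BT = 8.617×10⁻⁵ × 2310 K = 0.199053 eV.
Eᵢ/kT = 0.210999, 3.98386, 5.07403, 5.12426.
Z = Σ gᵢe^(−Eᵢ/kT) = 1·e^(−0.210999) + 1·e^(−3.98386) + 3·e^(−5.07403) + 3·e^(−5.12426) = 0.809775 + 0.0186137 + 0.0187715 + 0.0178519 = 0.865012.
P₁ = g₁ e^(−E₁/kT) / Z = 0.0186137/0.865012 = 0.02152.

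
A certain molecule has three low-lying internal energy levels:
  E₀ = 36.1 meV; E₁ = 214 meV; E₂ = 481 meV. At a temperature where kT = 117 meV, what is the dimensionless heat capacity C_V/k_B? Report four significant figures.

0.5542

Eᵢ/kT = 0.308547, 1.82906, 4.11111.
Z = Σ e^(−Eᵢ/kT) = e^(−0.308547) + e^(−1.82906) + e^(−4.11111) = 0.734513 + 0.160564 + 0.0163896 = 0.911467.
⟨E⟩ = 75.4388 meV, ⟨E²⟩ = 13277.9 meV².
C_V/k_B = (⟨E²⟩ − ⟨E⟩²)/(kT)² = (13277.9 − 5691.01)/13689.0 = 0.5542.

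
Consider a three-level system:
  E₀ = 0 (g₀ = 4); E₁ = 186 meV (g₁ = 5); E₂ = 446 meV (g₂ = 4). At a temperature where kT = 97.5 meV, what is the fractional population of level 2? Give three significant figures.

0.00862

Eᵢ/kT = 0, 1.9077, 4.5744.
Z = Σ gᵢe^(−Eᵢ/kT) = 4·e^(−0) + 5·e^(−1.9077) + 4·e^(−4.5744) = 4.0000 + 0.74211 + 0.041250 = 4.7834.
P₂ = g₂ e^(−E₂/kT) / Z = 0.041250/4.7834 = 0.00862.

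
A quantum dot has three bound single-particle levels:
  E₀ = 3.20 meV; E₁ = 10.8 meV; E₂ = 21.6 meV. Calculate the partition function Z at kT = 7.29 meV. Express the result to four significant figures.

Z = 0.9237

Eᵢ/kT = 0.438957, 1.48148, 2.96296.
Z = Σ e^(−Eᵢ/kT) = e^(−0.438957) + e^(−1.48148) + e^(−2.96296) = 0.644709 + 0.227301 + 0.0516658 = 0.923676.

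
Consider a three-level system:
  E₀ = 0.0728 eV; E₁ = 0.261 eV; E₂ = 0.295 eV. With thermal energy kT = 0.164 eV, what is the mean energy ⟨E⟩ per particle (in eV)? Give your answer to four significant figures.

Eᵢ/kT = 0.443902, 1.59146, 1.79878.
Z = Σ e^(−Eᵢ/kT) = e^(−0.443902) + e^(−1.59146) + e^(−1.79878) = 0.641528 + 0.203628 + 0.165501 = 1.01066.
⟨E⟩ = Σ Eᵢ e^(−Eᵢ/kT) / Z = (0.0728·0.641528 + 0.261·0.203628 + 0.295·0.165501) / 1.01066 = 0.1471 eV.

0.1471 eV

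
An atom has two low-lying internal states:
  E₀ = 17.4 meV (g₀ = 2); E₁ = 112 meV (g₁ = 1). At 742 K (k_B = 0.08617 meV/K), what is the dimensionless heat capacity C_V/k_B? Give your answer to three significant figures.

0.201

k_BT = 0.08617 × 742 K = 63.938 meV.
Eᵢ/kT = 0.27214, 1.7517.
Z = Σ gᵢe^(−Eᵢ/kT) = 2·e^(−0.27214) + 1·e^(−1.7517) = 1.5235 + 0.17348 = 1.6970.
⟨E⟩ = 27.071 meV, ⟨E²⟩ = 1554.1 meV².
C_V/k_B = (⟨E²⟩ − ⟨E⟩²)/(kT)² = (1554.1 − 732.84)/4088.1 = 0.201.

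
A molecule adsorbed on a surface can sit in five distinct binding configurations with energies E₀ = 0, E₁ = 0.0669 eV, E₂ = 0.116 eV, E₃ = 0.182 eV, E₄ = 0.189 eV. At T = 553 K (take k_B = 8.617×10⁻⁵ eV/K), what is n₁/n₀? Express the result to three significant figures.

k_BT = 8.617×10⁻⁵ × 553 K = 0.047652 eV.
n₁/n₀ = exp[−(E₁−E₀)/kT] = exp(−(0.0669 eV)/(0.047652 eV)) = exp(-1.4039) = 0.246.

0.246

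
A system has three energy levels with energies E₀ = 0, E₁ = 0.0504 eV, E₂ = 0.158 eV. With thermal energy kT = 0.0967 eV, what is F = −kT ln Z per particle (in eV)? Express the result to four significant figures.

Eᵢ/kT = 0, 0.521200, 1.63392.
Z = Σ e^(−Eᵢ/kT) = e^(−0) + e^(−0.521200) + e^(−1.63392) = 1.00000 + 0.593808 + 0.195163 = 1.78897.
F = −kT ln Z = −0.0967 × ln(1.78897) = −0.0967 × 0.581640 = -0.05624 eV.

-0.05624 eV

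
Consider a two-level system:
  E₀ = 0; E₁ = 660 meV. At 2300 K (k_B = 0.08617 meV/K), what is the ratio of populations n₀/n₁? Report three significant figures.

k_BT = 0.08617 × 2300 K = 198.19 meV.
n₀/n₁ = exp[−(E₀−E₁)/kT] = exp(−(-660 meV)/(198.19 meV)) = exp(3.3301) = 27.9.

27.9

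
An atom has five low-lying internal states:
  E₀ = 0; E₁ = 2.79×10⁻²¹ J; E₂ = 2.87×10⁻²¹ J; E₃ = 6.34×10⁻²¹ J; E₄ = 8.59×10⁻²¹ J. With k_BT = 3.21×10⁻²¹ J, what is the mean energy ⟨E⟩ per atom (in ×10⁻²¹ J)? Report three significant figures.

1.87 ×10⁻²¹ J

Eᵢ/kT = 0, 0.86916, 0.89408, 1.9751, 2.6760.
Z = Σ e^(−Eᵢ/kT) = e^(−0) + e^(−0.86916) + e^(−0.89408) + e^(−1.9751) + e^(−2.6760) = 1.0000 + 0.41930 + 0.40898 + 0.13875 + 0.068838 = 2.0359.
⟨E⟩ = Σ Eᵢ e^(−Eᵢ/kT) / Z = (0·1.0000 + 2.79·0.41930 + 2.87·0.40898 + 6.34·0.13875 + 8.59·0.068838) / 2.0359 = 1.87 ×10⁻²¹ J.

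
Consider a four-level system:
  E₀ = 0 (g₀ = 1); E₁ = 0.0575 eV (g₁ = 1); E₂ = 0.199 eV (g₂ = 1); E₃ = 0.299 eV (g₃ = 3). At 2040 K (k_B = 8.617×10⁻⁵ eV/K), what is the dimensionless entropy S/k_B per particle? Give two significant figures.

k_BT = 8.617×10⁻⁵ × 2040 K = 0.1758 eV.
Eᵢ/kT = 0, 0.3271, 1.132, 1.701.
Z = Σ gᵢe^(−Eᵢ/kT) = 1·e^(−0) + 1·e^(−0.3271) + 1·e^(−1.132) + 3·e^(−1.701) = 1.000 + 0.7210 + 0.3224 + 0.5475 = 2.591.
⟨E⟩ = Σ EᵢPᵢ = 0.1039 eV.
S/k_B = ln Z + ⟨E⟩/kT = ln(2.591) + 0.1039/0.1758 = 0.9520 + 0.5910 = 1.5.

1.5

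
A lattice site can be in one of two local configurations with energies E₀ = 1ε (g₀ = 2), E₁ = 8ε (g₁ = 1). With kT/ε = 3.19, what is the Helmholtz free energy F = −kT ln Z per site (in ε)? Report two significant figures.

-1.4 ε

Eᵢ/kT = 0.3135, 2.508.
Z = Σ gᵢe^(−Eᵢ/kT) = 2·e^(−0.3135) + 1·e^(−2.508) = 1.462 + 0.08143 = 1.543.
F = −kT ln Z = −3.19 × ln(1.543) = −3.19 × 0.4337 = -1.4 ε.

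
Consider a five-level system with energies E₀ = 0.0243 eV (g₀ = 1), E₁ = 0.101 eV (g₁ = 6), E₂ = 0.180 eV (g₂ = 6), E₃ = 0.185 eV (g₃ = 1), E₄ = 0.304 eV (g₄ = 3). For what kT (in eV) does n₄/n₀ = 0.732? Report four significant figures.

n₄/n₀ = (g₄/g₀) exp[−(E₄−E₀)/kT] = 0.732.
⇒ (E₄−E₀)/kT = ln((3/1)/0.732) = ln(4.09836) = 1.41059.
kT = 0.2797 eV / 1.41059 = 0.1983 eV.

0.1983 eV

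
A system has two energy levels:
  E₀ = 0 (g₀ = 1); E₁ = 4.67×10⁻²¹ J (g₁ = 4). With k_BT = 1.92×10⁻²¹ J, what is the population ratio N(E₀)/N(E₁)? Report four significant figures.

n₀/n₁ = (g₀/g₁) exp[−(E₀−E₁)/kT] = (1/4) × exp(−(-4.67 ×10⁻²¹ J)/(1.92 ×10⁻²¹ J)) = (1/4) × exp(2.43229) = 2.846.

2.846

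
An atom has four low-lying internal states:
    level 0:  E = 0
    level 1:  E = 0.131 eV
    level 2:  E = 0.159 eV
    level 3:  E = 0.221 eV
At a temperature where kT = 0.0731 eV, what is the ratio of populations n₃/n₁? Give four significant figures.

0.2919

n₃/n₁ = exp[−(E₃−E₁)/kT] = exp(−(0.090 eV)/(0.0731 eV)) = exp(-1.23119) = 0.2919.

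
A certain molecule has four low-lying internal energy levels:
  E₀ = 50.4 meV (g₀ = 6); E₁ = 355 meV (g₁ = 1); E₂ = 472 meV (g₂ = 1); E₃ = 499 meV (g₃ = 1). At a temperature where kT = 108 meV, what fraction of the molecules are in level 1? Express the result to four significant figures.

Eᵢ/kT = 0.466667, 3.28704, 4.37037, 4.62037.
Z = Σ gᵢe^(−Eᵢ/kT) = 6·e^(−0.466667) + 1·e^(−3.28704) + 1·e^(−4.37037) + 1·e^(−4.62037) = 3.76253 + 0.0373643 + 0.0126466 + 0.00984915 = 3.82239.
P₁ = g₁ e^(−E₁/kT) / Z = 0.0373643/3.82239 = 0.009775.

0.009775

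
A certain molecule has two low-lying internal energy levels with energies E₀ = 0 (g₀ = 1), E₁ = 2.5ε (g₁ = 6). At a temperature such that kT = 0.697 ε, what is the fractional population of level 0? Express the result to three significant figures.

Eᵢ/kT = 0, 3.5868.
Z = Σ gᵢe^(−Eᵢ/kT) = 1·e^(−0) + 6·e^(−3.5868) = 1.0000 + 0.16612 = 1.1661.
P₀ = g₀ e^(−E₀/kT) / Z = 1.0000/1.1661 = 0.858.

0.858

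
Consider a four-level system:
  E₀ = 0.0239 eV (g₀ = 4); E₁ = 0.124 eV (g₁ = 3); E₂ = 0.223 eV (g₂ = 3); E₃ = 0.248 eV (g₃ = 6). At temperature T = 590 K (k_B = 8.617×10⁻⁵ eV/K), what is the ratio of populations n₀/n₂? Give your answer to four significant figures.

66.94

k_BT = 8.617×10⁻⁵ × 590 K = 0.0508403 eV.
n₀/n₂ = (g₀/g₂) exp[−(E₀−E₂)/kT] = (4/3) × exp(−(-0.1991 eV)/(0.0508403 eV)) = (4/3) × exp(3.91618) = 66.94.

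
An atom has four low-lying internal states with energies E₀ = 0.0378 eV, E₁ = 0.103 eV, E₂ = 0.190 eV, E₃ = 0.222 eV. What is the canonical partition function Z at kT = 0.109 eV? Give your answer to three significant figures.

Z = 1.40

Eᵢ/kT = 0.34679, 0.94495, 1.7431, 2.0367.
Z = Σ e^(−Eᵢ/kT) = e^(−0.34679) + e^(−0.94495) + e^(−1.7431) + e^(−2.0367) = 0.70695 + 0.38870 + 0.17498 + 0.13046 = 1.4011.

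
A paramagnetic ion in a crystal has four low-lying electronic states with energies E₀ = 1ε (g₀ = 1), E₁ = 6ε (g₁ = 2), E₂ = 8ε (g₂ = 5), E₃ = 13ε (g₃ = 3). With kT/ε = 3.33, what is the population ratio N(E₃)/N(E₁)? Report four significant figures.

0.1833

n₃/n₁ = (g₃/g₁) exp[−(E₃−E₁)/kT] = (3/2) × exp(−(7ε)/(3.33ε)) = (3/2) × exp(-2.10210) = 0.1833.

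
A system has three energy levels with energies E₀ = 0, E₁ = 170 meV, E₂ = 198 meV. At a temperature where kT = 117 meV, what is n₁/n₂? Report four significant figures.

n₁/n₂ = exp[−(E₁−E₂)/kT] = exp(−(-28 meV)/(117 meV)) = exp(0.239316) = 1.270.

1.270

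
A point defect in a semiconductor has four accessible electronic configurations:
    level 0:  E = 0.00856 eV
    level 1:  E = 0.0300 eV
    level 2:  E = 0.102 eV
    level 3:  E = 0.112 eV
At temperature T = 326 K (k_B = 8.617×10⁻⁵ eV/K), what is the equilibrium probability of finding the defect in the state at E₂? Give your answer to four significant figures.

k_BT = 8.617×10⁻⁵ × 326 K = 0.0280914 eV.
Eᵢ/kT = 0.304720, 1.06794, 3.63100, 3.98699.
Z = Σ e^(−Eᵢ/kT) = e^(−0.304720) + e^(−1.06794) + e^(−3.63100) + e^(−3.98699) = 0.737330 + 0.343716 + 0.0264897 + 0.0185555 = 1.12609.
P₂ = e^(−E₂/kT) / Z = 0.0264897/1.12609 = 0.02352.

0.02352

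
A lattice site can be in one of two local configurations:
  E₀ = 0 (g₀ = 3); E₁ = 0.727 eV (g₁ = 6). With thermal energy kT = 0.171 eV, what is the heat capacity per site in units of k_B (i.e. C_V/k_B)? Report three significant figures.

0.487

Eᵢ/kT = 0, 4.2515.
Z = Σ gᵢe^(−Eᵢ/kT) = 3·e^(−0) + 6·e^(−4.2515) = 3.0000 + 0.085457 = 3.0855.
⟨E⟩ = 0.020135 eV, ⟨E²⟩ = 0.014638 eV².
C_V/k_B = (⟨E²⟩ − ⟨E⟩²)/(kT)² = (0.014638 − 0.00040542)/0.029241 = 0.487.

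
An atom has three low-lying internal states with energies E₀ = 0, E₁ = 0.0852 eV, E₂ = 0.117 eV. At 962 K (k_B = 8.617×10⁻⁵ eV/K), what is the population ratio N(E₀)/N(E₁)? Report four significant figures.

k_BT = 8.617×10⁻⁵ × 962 K = 0.0828955 eV.
n₀/n₁ = exp[−(E₀−E₁)/kT] = exp(−(-0.0852 eV)/(0.0828955 eV)) = exp(1.02780) = 2.795.

2.795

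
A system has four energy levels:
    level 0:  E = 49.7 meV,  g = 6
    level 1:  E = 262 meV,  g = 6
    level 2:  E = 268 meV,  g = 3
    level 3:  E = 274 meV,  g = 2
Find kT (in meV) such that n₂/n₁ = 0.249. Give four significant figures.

8.606 meV

n₂/n₁ = (g₂/g₁) exp[−(E₂−E₁)/kT] = 0.249.
⇒ (E₂−E₁)/kT = ln((3/6)/0.249) = ln(2.00803) = 0.697154.
kT = 6 meV / 0.697154 = 8.606 meV.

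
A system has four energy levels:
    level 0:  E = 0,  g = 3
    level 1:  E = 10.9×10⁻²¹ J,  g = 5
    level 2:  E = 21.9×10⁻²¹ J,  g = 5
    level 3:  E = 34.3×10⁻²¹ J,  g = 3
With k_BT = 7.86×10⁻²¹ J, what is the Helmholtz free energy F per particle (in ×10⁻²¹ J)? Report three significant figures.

Eᵢ/kT = 0, 1.3868, 2.7863, 4.3639.
Z = Σ gᵢe^(−Eᵢ/kT) = 3·e^(−0) + 5·e^(−1.3868) + 5·e^(−2.7863) + 3·e^(−4.3639) = 3.0000 + 1.2494 + 0.30824 + 0.038186 = 4.5958.
F = −kT ln Z = −7.86 × ln(4.5958) = −7.86 × 1.5251 = -12.0 ×10⁻²¹ J.

-12.0 ×10⁻²¹ J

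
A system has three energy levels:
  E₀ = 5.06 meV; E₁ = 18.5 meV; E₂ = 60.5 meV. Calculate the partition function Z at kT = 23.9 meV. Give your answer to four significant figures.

Eᵢ/kT = 0.211715, 0.774059, 2.53138.
Z = Σ e^(−Eᵢ/kT) = e^(−0.211715) + e^(−0.774059) + e^(−2.53138) = 0.809195 + 0.461138 + 0.0795492 = 1.34988.

Z = 1.350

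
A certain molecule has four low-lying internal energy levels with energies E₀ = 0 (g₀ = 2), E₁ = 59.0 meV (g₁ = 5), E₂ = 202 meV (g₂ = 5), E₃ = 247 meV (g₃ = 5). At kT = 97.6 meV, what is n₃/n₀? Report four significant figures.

0.1990

n₃/n₀ = (g₃/g₀) exp[−(E₃−E₀)/kT] = (5/2) × exp(−(247 meV)/(97.6 meV)) = (5/2) × exp(-2.53074) = 0.1990.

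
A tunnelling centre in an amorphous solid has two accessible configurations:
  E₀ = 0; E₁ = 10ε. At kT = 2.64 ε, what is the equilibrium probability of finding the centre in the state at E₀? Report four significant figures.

Eᵢ/kT = 0, 3.78788.
Z = Σ e^(−Eᵢ/kT) = e^(−0) + e^(−3.78788) = 1.00000 + 0.0226436 = 1.02264.
P₀ = e^(−E₀/kT) / Z = 1.00000/1.02264 = 0.9779.

0.9779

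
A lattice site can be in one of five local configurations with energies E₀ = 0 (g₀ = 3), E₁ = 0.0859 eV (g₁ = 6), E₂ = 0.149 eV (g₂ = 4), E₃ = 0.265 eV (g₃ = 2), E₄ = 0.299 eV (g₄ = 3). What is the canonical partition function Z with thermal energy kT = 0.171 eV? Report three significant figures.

Z = 9.25

Eᵢ/kT = 0, 0.50234, 0.87135, 1.5497, 1.7485.
Z = Σ gᵢe^(−Eᵢ/kT) = 3·e^(−0) + 6·e^(−0.50234) + 4·e^(−0.87135) + 2·e^(−1.5497) + 3·e^(−1.7485) = 3.0000 + 3.6307 + 1.6735 + 0.42462 + 0.52210 = 9.2509.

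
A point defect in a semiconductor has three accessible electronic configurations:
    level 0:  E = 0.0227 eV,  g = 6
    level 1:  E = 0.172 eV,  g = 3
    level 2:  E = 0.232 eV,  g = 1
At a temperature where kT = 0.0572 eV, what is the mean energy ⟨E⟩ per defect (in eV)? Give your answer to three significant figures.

0.0288 eV

Eᵢ/kT = 0.39685, 3.0070, 4.0559.
Z = Σ gᵢe^(−Eᵢ/kT) = 6·e^(−0.39685) + 3·e^(−3.0070) + 1·e^(−4.0559) = 4.0346 + 0.14832 + 0.017320 = 4.2002.
⟨E⟩ = Σ Eᵢ gᵢe^(−Eᵢ/kT) / Z = (0.0227·4.0346 + 0.172·0.14832 + 0.232·0.017320) / 4.2002 = 0.0288 eV.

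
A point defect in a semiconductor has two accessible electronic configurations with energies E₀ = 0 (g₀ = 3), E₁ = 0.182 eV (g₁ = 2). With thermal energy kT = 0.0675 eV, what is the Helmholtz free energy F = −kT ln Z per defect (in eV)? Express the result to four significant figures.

Eᵢ/kT = 0, 2.69630.
Z = Σ gᵢe^(−Eᵢ/kT) = 3·e^(−0) + 2·e^(−2.69630) = 3.00000 + 0.134909 = 3.13491.
F = −kT ln Z = −0.0675 × ln(3.13491) = −0.0675 × 1.14260 = -0.07713 eV.

-0.07713 eV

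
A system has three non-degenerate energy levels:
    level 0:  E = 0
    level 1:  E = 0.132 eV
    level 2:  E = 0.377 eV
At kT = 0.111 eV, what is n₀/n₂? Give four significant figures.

29.86

n₀/n₂ = exp[−(E₀−E₂)/kT] = exp(−(-0.377 eV)/(0.111 eV)) = exp(3.39640) = 29.86.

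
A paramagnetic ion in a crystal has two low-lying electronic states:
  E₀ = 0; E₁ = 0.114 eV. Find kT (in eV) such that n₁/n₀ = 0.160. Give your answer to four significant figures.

n₁/n₀ = exp[−(E₁−E₀)/kT] = 0.160.
⇒ (E₁−E₀)/kT = ln(1/0.160) = ln(6.25000) = 1.83258.
kT = 0.114 eV / 1.83258 = 0.06221 eV.

0.06221 eV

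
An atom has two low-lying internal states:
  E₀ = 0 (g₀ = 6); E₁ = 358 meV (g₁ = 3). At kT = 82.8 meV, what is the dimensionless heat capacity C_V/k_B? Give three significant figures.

0.122

Eᵢ/kT = 0, 4.3237.
Z = Σ gᵢe^(−Eᵢ/kT) = 6·e^(−0) + 3·e^(−4.3237) = 6.0000 + 0.039752 = 6.0398.
⟨E⟩ = 2.3562 meV, ⟨E²⟩ = 843.53 meV².
C_V/k_B = (⟨E²⟩ − ⟨E⟩²)/(kT)² = (843.53 − 5.5517)/6855.8 = 0.122.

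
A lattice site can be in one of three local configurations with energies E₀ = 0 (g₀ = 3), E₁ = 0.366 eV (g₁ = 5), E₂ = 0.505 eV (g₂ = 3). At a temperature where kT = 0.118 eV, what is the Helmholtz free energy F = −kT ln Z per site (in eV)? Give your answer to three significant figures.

-0.140 eV

Eᵢ/kT = 0, 3.1017, 4.2797.
Z = Σ gᵢe^(−Eᵢ/kT) = 3·e^(−0) + 5·e^(−3.1017) + 3·e^(−4.2797) = 3.0000 + 0.22486 + 0.041540 = 3.2664.
F = −kT ln Z = −0.118 × ln(3.2664) = −0.118 × 1.1837 = -0.140 eV.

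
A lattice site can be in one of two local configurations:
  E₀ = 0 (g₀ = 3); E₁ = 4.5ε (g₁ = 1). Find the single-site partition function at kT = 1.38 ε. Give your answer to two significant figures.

Z = 3.0

Eᵢ/kT = 0, 3.261.
Z = Σ gᵢe^(−Eᵢ/kT) = 3·e^(−0) + 1·e^(−3.261) = 3.000 + 0.03835 = 3.038.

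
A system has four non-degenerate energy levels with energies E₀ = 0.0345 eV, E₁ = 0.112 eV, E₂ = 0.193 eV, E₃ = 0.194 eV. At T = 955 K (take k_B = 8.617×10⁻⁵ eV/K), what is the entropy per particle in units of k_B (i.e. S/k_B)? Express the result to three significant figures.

1.07

k_BT = 8.617×10⁻⁵ × 955 K = 0.082292 eV.
Eᵢ/kT = 0.41924, 1.3610, 2.3453, 2.3575.
Z = Σ e^(−Eᵢ/kT) = e^(−0.41924) + e^(−1.3610) + e^(−2.3453) + e^(−2.3575) = 0.65755 + 0.25640 + 0.095818 + 0.094657 = 1.1044.
⟨E⟩ = Σ EᵢPᵢ = 0.079915 eV.
S/k_B = ln Z + ⟨E⟩/kT = ln(1.1044) + 0.079915/0.082292 = 0.099302 + 0.97112 = 1.07.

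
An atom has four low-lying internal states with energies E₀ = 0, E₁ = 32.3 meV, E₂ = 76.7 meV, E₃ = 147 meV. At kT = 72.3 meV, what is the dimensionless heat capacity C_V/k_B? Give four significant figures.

0.3115

Eᵢ/kT = 0, 0.446750, 1.06086, 2.03320.
Z = Σ e^(−Eᵢ/kT) = e^(−0) + e^(−0.446750) + e^(−1.06086) + e^(−2.03320) = 1.00000 + 0.639704 + 0.346158 + 0.130916 = 2.11678.
⟨E⟩ = 31.3955 meV, ⟨E²⟩ = 2613.77 meV².
C_V/k_B = (⟨E²⟩ − ⟨E⟩²)/(kT)² = (2613.77 − 985.677)/5227.29 = 0.3115.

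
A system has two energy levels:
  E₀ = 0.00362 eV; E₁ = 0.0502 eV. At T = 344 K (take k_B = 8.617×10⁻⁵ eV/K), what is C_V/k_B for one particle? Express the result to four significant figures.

0.3517

k_BT = 8.617×10⁻⁵ × 344 K = 0.0296425 eV.
Eᵢ/kT = 0.122122, 1.69351.
Z = Σ e^(−Eᵢ/kT) = e^(−0.122122) + e^(−1.69351) = 0.885040 + 0.183873 = 1.06891.
⟨E⟩ = 0.0116327 eV, ⟨E²⟩ = 0.000444345 eV².
C_V/k_B = (⟨E²⟩ − ⟨E⟩²)/(kT)² = (0.000444345 − 0.000135320)/0.000878678 = 0.3517.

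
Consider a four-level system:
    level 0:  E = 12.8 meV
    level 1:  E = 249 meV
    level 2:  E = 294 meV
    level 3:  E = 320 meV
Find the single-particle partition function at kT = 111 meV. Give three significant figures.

Eᵢ/kT = 0.11532, 2.2432, 2.6486, 2.8829.
Z = Σ e^(−Eᵢ/kT) = e^(−0.11532) + e^(−2.2432) + e^(−2.6486) + e^(−2.8829) = 0.89108 + 0.10612 + 0.070750 + 0.055972 = 1.1239.

Z = 1.12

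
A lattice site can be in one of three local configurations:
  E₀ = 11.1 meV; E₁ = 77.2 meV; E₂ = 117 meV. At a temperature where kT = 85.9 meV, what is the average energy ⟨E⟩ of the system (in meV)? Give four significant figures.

46.14 meV

Eᵢ/kT = 0.129220, 0.898719, 1.36205.
Z = Σ e^(−Eᵢ/kT) = e^(−0.129220) + e^(−0.898719) + e^(−1.36205) = 0.878781 + 0.407091 + 0.256135 = 1.54201.
⟨E⟩ = Σ Eᵢ e^(−Eᵢ/kT) / Z = (11.1·0.878781 + 77.2·0.407091 + 117·0.256135) / 1.54201 = 46.14 meV.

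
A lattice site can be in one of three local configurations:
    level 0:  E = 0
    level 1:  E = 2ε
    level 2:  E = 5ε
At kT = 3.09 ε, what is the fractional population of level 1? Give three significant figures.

Eᵢ/kT = 0, 0.64725, 1.6181.
Z = Σ e^(−Eᵢ/kT) = e^(−0) + e^(−0.64725) + e^(−1.6181) = 1.0000 + 0.52348 + 0.19828 = 1.7218.
P₁ = e^(−E₁/kT) / Z = 0.52348/1.7218 = 0.304.

0.304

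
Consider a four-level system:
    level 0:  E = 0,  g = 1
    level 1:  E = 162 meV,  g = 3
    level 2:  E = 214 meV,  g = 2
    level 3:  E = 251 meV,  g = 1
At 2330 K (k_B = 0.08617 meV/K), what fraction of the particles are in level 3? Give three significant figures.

0.0864

k_BT = 0.08617 × 2330 K = 200.78 meV.
Eᵢ/kT = 0, 0.80685, 1.0658, 1.2501.
Z = Σ gᵢe^(−Eᵢ/kT) = 1·e^(−0) + 3·e^(−0.80685) + 2·e^(−1.0658) + 1·e^(−1.2501) = 1.0000 + 1.3388 + 0.68890 + 0.28648 = 3.3142.
P₃ = g₃ e^(−E₃/kT) / Z = 0.28648/3.3142 = 0.0864.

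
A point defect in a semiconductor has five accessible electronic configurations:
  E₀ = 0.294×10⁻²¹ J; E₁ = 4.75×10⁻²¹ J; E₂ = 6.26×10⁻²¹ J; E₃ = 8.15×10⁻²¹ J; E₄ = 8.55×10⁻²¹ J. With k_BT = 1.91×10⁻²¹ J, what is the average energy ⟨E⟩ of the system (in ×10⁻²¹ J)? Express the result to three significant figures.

1.09 ×10⁻²¹ J

Eᵢ/kT = 0.15393, 2.4869, 3.2775, 4.2670, 4.4764.
Z = Σ e^(−Eᵢ/kT) = e^(−0.15393) + e^(−2.4869) + e^(−3.2775) + e^(−4.2670) + e^(−4.4764) = 0.85733 + 0.083167 + 0.037722 + 0.014024 + 0.011374 = 1.0036.
⟨E⟩ = Σ Eᵢ e^(−Eᵢ/kT) / Z = (0.294·0.85733 + 4.75·0.083167 + 6.26·0.037722 + 8.15·0.014024 + 8.55·0.011374) / 1.0036 = 1.09 ×10⁻²¹ J.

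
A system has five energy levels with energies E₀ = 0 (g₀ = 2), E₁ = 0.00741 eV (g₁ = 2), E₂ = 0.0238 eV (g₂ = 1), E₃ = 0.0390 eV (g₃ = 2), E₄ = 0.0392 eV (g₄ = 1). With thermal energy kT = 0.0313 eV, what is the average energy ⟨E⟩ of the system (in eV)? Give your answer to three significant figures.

Eᵢ/kT = 0, 0.23674, 0.76038, 1.2460, 1.2524.
Z = Σ gᵢe^(−Eᵢ/kT) = 2·e^(−0) + 2·e^(−0.23674) + 1·e^(−0.76038) + 2·e^(−1.2460) + 1·e^(−1.2524) = 2.0000 + 1.5784 + 0.46749 + 0.57531 + 0.28582 = 4.9070.
⟨E⟩ = Σ Eᵢ gᵢe^(−Eᵢ/kT) / Z = (0·2.0000 + 0.00741·1.5784 + 0.0238·0.46749 + 0.0390·0.57531 + 0.0392·0.28582) / 4.9070 = 0.0115 eV.

0.0115 eV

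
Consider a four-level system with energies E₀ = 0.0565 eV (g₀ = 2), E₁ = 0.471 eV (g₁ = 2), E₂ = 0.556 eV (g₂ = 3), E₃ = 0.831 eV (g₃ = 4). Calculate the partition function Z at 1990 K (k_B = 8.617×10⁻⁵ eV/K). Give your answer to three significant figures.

Z = 1.72

k_BT = 8.617×10⁻⁵ × 1990 K = 0.17148 eV.
Eᵢ/kT = 0.32948, 2.7467, 3.2424, 4.8460.
Z = Σ gᵢe^(−Eᵢ/kT) = 2·e^(−0.32948) + 2·e^(−2.7467) + 3·e^(−3.2424) + 4·e^(−4.8460) = 1.4386 + 0.12828 + 0.11721 + 0.031439 = 1.7155.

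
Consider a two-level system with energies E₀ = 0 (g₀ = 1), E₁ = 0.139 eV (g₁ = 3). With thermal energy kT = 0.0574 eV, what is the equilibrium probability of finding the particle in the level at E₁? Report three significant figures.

0.210

Eᵢ/kT = 0, 2.4216.
Z = Σ gᵢe^(−Eᵢ/kT) = 1·e^(−0) + 3·e^(−2.4216) = 1.0000 + 0.26634 = 1.2663.
P₁ = g₁ e^(−E₁/kT) / Z = 0.26634/1.2663 = 0.210.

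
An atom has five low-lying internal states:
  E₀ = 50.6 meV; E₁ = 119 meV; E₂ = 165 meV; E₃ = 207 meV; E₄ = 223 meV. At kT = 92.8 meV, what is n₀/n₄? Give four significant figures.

6.409

n₀/n₄ = exp[−(E₀−E₄)/kT] = exp(−(-172.4 meV)/(92.8 meV)) = exp(1.85776) = 6.409.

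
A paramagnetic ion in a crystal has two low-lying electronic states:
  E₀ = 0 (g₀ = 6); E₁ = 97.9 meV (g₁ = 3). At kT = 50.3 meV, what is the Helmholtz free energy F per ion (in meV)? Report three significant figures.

-93.6 meV

Eᵢ/kT = 0, 1.9463.
Z = Σ gᵢe^(−Eᵢ/kT) = 6·e^(−0) + 3·e^(−1.9463) = 6.0000 + 0.42840 = 6.4284.
F = −kT ln Z = −50.3 × ln(6.4284) = −50.3 × 1.8607 = -93.6 meV.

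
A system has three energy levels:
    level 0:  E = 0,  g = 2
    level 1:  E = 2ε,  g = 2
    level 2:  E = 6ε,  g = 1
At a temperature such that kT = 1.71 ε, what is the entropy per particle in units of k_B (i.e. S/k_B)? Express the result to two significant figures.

Eᵢ/kT = 0, 1.170, 3.509.
Z = Σ gᵢe^(−Eᵢ/kT) = 2·e^(−0) + 2·e^(−1.170) + 1·e^(−3.509) = 2.000 + 0.6207 + 0.02993 = 2.651.
⟨E⟩ = Σ EᵢPᵢ = 0.5360 ε.
S/k_B = ln Z + ⟨E⟩/kT = ln(2.651) + 0.5360/1.71 = 0.9749 + 0.3135 = 1.3.

1.3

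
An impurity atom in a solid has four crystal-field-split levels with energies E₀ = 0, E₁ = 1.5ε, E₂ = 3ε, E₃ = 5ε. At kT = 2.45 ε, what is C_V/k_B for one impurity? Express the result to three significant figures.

Eᵢ/kT = 0, 0.61224, 1.2245, 2.0408.
Z = Σ e^(−Eᵢ/kT) = e^(−0) + e^(−0.61224) + e^(−1.2245) + e^(−2.0408) = 1.0000 + 0.54214 + 0.29390 + 0.12992 = 1.9660.
⟨E⟩ = 1.1925 ε, ⟨E²⟩ = 3.6180 ε².
C_V/k_B = (⟨E²⟩ − ⟨E⟩²)/(kT)² = (3.6180 − 1.4221)/6.0025 = 0.366.

0.366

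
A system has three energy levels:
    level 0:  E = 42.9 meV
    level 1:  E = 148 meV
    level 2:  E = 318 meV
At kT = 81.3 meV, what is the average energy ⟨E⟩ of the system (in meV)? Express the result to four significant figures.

Eᵢ/kT = 0.527675, 1.82042, 3.91144.
Z = Σ e^(−Eᵢ/kT) = e^(−0.527675) + e^(−1.82042) + e^(−3.91144) = 0.589975 + 0.161958 + 0.0200117 = 0.771945.
⟨E⟩ = Σ Eᵢ e^(−Eᵢ/kT) / Z = (42.9·0.589975 + 148·0.161958 + 318·0.0200117) / 0.771945 = 72.08 meV.

72.08 meV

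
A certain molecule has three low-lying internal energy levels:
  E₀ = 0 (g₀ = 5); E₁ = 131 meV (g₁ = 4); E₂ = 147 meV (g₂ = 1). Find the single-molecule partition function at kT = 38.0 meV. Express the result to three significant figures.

Z = 5.15

Eᵢ/kT = 0, 3.4474, 3.8684.
Z = Σ gᵢe^(−Eᵢ/kT) = 5·e^(−0) + 4·e^(−3.4474) + 1·e^(−3.8684) = 5.0000 + 0.12731 + 0.020892 = 5.1482.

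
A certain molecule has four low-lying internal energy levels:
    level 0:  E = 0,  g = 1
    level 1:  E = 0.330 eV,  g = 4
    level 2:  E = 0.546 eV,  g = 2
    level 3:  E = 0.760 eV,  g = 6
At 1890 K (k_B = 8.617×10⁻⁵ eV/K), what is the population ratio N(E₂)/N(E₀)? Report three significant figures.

k_BT = 8.617×10⁻⁵ × 1890 K = 0.16286 eV.
n₂/n₀ = (g₂/g₀) exp[−(E₂−E₀)/kT] = (2/1) × exp(−(0.546 eV)/(0.16286 eV)) = (2/1) × exp(-3.3526) = 0.0700.

0.0700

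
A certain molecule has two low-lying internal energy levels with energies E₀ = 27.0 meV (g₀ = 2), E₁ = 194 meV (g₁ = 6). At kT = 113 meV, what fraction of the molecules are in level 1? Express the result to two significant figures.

0.41

Eᵢ/kT = 0.2389, 1.717.
Z = Σ gᵢe^(−Eᵢ/kT) = 2·e^(−0.2389) + 6·e^(−1.717) = 1.575 + 1.078 = 2.653.
P₁ = g₁ e^(−E₁/kT) / Z = 1.078/2.653 = 0.41.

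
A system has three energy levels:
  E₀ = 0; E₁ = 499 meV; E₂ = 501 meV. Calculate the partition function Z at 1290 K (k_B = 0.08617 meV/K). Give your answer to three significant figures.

k_BT = 0.08617 × 1290 K = 111.16 meV.
Eᵢ/kT = 0, 4.4890, 4.5070.
Z = Σ e^(−Eᵢ/kT) = e^(−0) + e^(−4.4890) + e^(−4.5070) = 1.0000 + 0.011232 + 0.011032 = 1.0223.

Z = 1.02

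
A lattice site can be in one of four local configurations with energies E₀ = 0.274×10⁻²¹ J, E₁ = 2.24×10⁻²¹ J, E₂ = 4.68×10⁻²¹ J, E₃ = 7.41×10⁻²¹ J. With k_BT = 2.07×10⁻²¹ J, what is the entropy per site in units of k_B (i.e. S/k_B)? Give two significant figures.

0.91

Eᵢ/kT = 0.1324, 1.082, 2.261, 3.580.
Z = Σ e^(−Eᵢ/kT) = e^(−0.1324) + e^(−1.082) + e^(−2.261) + e^(−3.580) = 0.8760 + 0.3389 + 0.1042 + 0.02788 = 1.347.
⟨E⟩ = Σ EᵢPᵢ = 1.257 ×10⁻²¹ J.
S/k_B = ln Z + ⟨E⟩/kT = ln(1.347) + 1.257/2.07 = 0.2979 + 0.6072 = 0.91.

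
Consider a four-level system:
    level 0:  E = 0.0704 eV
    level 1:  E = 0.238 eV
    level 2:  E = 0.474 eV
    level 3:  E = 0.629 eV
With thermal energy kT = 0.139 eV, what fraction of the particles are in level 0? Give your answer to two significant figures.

Eᵢ/kT = 0.5065, 1.712, 3.410, 4.525.
Z = Σ e^(−Eᵢ/kT) = e^(−0.5065) + e^(−1.712) + e^(−3.410) + e^(−4.525) = 0.6026 + 0.1805 + 0.03304 + 0.01083 = 0.8270.
P₀ = e^(−E₀/kT) / Z = 0.6026/0.8270 = 0.73.

0.73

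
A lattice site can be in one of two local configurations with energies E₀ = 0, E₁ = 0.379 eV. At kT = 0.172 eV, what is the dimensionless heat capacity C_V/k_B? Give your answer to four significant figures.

0.4348

Eᵢ/kT = 0, 2.20349.
Z = Σ e^(−Eᵢ/kT) = e^(−0) + e^(−2.20349) = 1.00000 + 0.110417 = 1.11042.
⟨E⟩ = 0.0376867 eV, ⟨E²⟩ = 0.0142833 eV².
C_V/k_B = (⟨E²⟩ − ⟨E⟩²)/(kT)² = (0.0142833 − 0.00142029)/0.0295840 = 0.4348.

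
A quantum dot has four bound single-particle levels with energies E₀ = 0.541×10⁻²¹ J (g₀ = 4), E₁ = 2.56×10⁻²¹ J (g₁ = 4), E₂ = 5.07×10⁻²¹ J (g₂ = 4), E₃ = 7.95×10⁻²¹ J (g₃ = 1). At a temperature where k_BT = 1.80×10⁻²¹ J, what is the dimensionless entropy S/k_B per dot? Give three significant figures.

Eᵢ/kT = 0.30056, 1.4222, 2.8167, 4.4167.
Z = Σ gᵢe^(−Eᵢ/kT) = 4·e^(−0.30056) + 4·e^(−1.4222) + 4·e^(−2.8167) + 1·e^(−4.4167) = 2.9616 + 0.96473 + 0.23921 + 0.012074 = 4.1776.
⟨E⟩ = Σ EᵢPᵢ = 1.2880 ×10⁻²¹ J.
S/k_B = ln Z + ⟨E⟩/kT = ln(4.1776) + 1.2880/1.80 = 1.4297 + 0.71556 = 2.15.

2.15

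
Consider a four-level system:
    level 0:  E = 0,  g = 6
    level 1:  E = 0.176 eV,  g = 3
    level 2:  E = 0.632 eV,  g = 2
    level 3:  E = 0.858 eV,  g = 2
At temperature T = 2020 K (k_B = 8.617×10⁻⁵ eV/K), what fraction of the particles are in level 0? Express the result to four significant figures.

k_BT = 8.617×10⁻⁵ × 2020 K = 0.174063 eV.
Eᵢ/kT = 0, 1.01113, 3.63087, 4.92925.
Z = Σ gᵢe^(−Eᵢ/kT) = 6·e^(−0) + 3·e^(−1.01113) + 2·e^(−3.63087) + 2·e^(−4.92925) = 6.00000 + 1.09142 + 0.0529863 + 0.0144639 = 7.15887.
P₀ = g₀ e^(−E₀/kT) / Z = 6.00000/7.15887 = 0.8381.

0.8381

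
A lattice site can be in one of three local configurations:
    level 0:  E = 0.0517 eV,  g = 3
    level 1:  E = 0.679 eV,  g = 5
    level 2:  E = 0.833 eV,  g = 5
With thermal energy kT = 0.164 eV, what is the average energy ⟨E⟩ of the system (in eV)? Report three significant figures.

Eᵢ/kT = 0.31524, 4.1402, 5.0793.
Z = Σ gᵢe^(−Eᵢ/kT) = 3·e^(−0.31524) + 5·e^(−4.1402) + 5·e^(−5.0793) = 2.1888 + 0.079598 + 0.031121 = 2.2995.
⟨E⟩ = Σ Eᵢ gᵢe^(−Eᵢ/kT) / Z = (0.0517·2.1888 + 0.679·0.079598 + 0.833·0.031121) / 2.2995 = 0.0840 eV.

0.0840 eV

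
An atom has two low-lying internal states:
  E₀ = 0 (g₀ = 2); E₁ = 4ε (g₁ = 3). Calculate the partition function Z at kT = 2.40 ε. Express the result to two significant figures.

Z = 2.6

Eᵢ/kT = 0, 1.667.
Z = Σ gᵢe^(−Eᵢ/kT) = 2·e^(−0) + 3·e^(−1.667) = 2.000 + 0.5664 = 2.566.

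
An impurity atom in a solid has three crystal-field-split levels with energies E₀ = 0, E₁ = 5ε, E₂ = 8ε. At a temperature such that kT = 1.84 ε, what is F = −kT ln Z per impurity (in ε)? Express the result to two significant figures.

Eᵢ/kT = 0, 2.717, 4.348.
Z = Σ e^(−Eᵢ/kT) = e^(−0) + e^(−2.717) + e^(−4.348) = 1.000 + 0.06607 + 0.01293 = 1.079.
F = −kT ln Z = −1.84 × ln(1.079) = −1.84 × 0.07603 = -0.14 ε.

-0.14 ε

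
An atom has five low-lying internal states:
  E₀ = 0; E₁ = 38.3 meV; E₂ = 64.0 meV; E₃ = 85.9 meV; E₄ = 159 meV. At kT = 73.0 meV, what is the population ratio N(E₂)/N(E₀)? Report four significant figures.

n₂/n₀ = exp[−(E₂−E₀)/kT] = exp(−(64.0 meV)/(73.0 meV)) = exp(-0.876712) = 0.4161.

0.4161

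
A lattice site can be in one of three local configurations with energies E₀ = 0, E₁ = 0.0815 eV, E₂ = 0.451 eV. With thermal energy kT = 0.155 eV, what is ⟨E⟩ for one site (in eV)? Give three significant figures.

0.0442 eV

Eᵢ/kT = 0, 0.52581, 2.9097.
Z = Σ e^(−Eᵢ/kT) = e^(−0) + e^(−0.52581) + e^(−2.9097) = 1.0000 + 0.59108 + 0.054492 = 1.6456.
⟨E⟩ = Σ Eᵢ e^(−Eᵢ/kT) / Z = (0·1.0000 + 0.0815·0.59108 + 0.451·0.054492) / 1.6456 = 0.0442 eV.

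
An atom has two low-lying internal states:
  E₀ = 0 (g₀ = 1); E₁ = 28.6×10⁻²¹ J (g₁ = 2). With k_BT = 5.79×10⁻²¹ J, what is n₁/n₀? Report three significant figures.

0.0143

n₁/n₀ = (g₁/g₀) exp[−(E₁−E₀)/kT] = (2/1) × exp(−(28.6 ×10⁻²¹ J)/(5.79 ×10⁻²¹ J)) = (2/1) × exp(-4.9396) = 0.0143.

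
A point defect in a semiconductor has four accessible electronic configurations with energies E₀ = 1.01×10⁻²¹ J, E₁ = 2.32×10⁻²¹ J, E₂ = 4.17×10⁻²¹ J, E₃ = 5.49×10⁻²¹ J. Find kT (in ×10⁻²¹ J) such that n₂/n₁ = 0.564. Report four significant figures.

3.230 ×10⁻²¹ J

n₂/n₁ = exp[−(E₂−E₁)/kT] = 0.564.
⇒ (E₂−E₁)/kT = ln(1/0.564) = ln(1.77305) = 0.572701.
kT = 1.85 ×10⁻²¹ J / 0.572701 = 3.230 ×10⁻²¹ J.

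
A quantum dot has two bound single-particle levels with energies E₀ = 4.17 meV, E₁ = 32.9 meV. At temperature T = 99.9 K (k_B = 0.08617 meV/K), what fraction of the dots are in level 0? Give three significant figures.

k_BT = 0.08617 × 99.9 K = 8.6084 meV.
Eᵢ/kT = 0.48441, 3.8218.
Z = Σ e^(−Eᵢ/kT) = e^(−0.48441) + e^(−3.8218) = 0.61606 + 0.021888 = 0.63795.
P₀ = e^(−E₀/kT) / Z = 0.61606/0.63795 = 0.966.

0.966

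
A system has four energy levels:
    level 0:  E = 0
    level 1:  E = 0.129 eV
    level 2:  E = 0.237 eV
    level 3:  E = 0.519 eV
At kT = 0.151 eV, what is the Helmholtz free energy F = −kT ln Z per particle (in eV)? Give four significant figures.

Eᵢ/kT = 0, 0.854305, 1.56954, 3.43709.
Z = Σ e^(−Eᵢ/kT) = e^(−0) + e^(−0.854305) + e^(−1.56954) + e^(−3.43709) = 1.00000 + 0.425579 + 0.208141 + 0.0321581 = 1.66588.
F = −kT ln Z = −0.151 × ln(1.66588) = −0.151 × 0.510354 = -0.07706 eV.

-0.07706 eV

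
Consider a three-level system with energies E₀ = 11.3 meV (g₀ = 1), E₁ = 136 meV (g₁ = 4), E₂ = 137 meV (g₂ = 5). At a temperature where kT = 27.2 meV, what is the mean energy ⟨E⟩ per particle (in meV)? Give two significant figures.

22 meV

Eᵢ/kT = 0.4154, 5.000, 5.037.
Z = Σ gᵢe^(−Eᵢ/kT) = 1·e^(−0.4154) + 4·e^(−5.000) + 5·e^(−5.037) = 0.6601 + 0.02695 + 0.03247 = 0.7195.
⟨E⟩ = Σ Eᵢ gᵢe^(−Eᵢ/kT) / Z = (11.3·0.6601 + 136·0.02695 + 137·0.03247) / 0.7195 = 22 meV.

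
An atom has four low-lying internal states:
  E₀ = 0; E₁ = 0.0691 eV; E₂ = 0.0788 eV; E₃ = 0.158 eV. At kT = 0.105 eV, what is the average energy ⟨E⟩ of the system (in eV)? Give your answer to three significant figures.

0.0489 eV

Eᵢ/kT = 0, 0.65810, 0.75048, 1.5048.
Z = Σ e^(−Eᵢ/kT) = e^(−0) + e^(−0.65810) + e^(−0.75048) + e^(−1.5048) = 1.0000 + 0.51783 + 0.47214 + 0.22206 = 2.2120.
⟨E⟩ = Σ Eᵢ e^(−Eᵢ/kT) / Z = (0·1.0000 + 0.0691·0.51783 + 0.0788·0.47214 + 0.158·0.22206) / 2.2120 = 0.0489 eV.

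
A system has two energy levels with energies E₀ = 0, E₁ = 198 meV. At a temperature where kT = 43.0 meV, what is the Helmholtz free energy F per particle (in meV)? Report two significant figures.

-0.43 meV

Eᵢ/kT = 0, 4.605.
Z = Σ e^(−Eᵢ/kT) = e^(−0) + e^(−4.605) = 1.000 + 0.01000 = 1.010.
F = −kT ln Z = −43.0 × ln(1.010) = −43.0 × 0.009950 = -0.43 meV.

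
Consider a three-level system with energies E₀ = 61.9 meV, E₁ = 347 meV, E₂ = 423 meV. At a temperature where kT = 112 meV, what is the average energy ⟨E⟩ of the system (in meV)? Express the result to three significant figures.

Eᵢ/kT = 0.55268, 3.0982, 3.7768.
Z = Σ e^(−Eᵢ/kT) = e^(−0.55268) + e^(−3.0982) + e^(−3.7768) = 0.57541 + 0.045130 + 0.022896 = 0.64344.
⟨E⟩ = Σ Eᵢ e^(−Eᵢ/kT) / Z = (61.9·0.57541 + 347·0.045130 + 423·0.022896) / 0.64344 = 94.7 meV.

94.7 meV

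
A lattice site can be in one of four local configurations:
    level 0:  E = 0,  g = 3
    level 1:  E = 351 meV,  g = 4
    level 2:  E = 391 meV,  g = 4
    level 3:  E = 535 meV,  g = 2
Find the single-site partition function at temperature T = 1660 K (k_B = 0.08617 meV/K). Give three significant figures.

k_BT = 0.08617 × 1660 K = 143.04 meV.
Eᵢ/kT = 0, 2.4539, 2.7335, 3.7402.
Z = Σ gᵢe^(−Eᵢ/kT) = 3·e^(−0) + 4·e^(−2.4539) + 4·e^(−2.7335) + 2·e^(−3.7402) = 3.0000 + 0.34383 + 0.25997 + 0.047499 = 3.6513.

Z = 3.65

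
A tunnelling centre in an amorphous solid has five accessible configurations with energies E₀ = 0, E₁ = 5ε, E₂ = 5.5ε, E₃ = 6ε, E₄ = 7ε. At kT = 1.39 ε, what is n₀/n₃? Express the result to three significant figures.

n₀/n₃ = exp[−(E₀−E₃)/kT] = exp(−(-6ε)/(1.39ε)) = exp(4.3165) = 74.9.

74.9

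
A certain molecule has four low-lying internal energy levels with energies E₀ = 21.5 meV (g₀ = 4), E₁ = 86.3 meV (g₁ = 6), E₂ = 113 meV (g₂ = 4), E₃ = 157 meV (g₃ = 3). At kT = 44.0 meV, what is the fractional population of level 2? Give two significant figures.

Eᵢ/kT = 0.4886, 1.961, 2.568, 3.568.
Z = Σ gᵢe^(−Eᵢ/kT) = 4·e^(−0.4886) + 6·e^(−1.961) + 4·e^(−2.568) + 3·e^(−3.568) = 2.454 + 0.8443 + 0.3068 + 0.08464 = 3.690.
P₂ = g₂ e^(−E₂/kT) / Z = 0.3068/3.690 = 0.083.

0.083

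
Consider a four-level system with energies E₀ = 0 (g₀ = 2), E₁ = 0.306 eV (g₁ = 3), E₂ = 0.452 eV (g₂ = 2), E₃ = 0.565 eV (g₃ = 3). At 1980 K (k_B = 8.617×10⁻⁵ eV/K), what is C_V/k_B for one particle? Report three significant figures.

k_BT = 8.617×10⁻⁵ × 1980 K = 0.17062 eV.
Eᵢ/kT = 0, 1.7935, 2.6492, 3.3115.
Z = Σ gᵢe^(−Eᵢ/kT) = 2·e^(−0) + 3·e^(−1.7935) + 2·e^(−2.6492) + 3·e^(−3.3115) = 2.0000 + 0.49913 + 0.14142 + 0.10938 = 2.7499.
⟨E⟩ = 0.10126 eV, ⟨E²⟩ = 0.040200 eV².
C_V/k_B = (⟨E²⟩ − ⟨E⟩²)/(kT)² = (0.040200 − 0.010254)/0.029111 = 1.03.

1.03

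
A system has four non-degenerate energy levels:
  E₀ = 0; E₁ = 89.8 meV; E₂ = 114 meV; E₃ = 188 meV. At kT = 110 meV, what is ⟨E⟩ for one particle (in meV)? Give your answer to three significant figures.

Eᵢ/kT = 0, 0.81636, 1.0364, 1.7091.
Z = Σ e^(−Eᵢ/kT) = e^(−0) + e^(−0.81636) + e^(−1.0364) + e^(−1.7091) = 1.0000 + 0.44204 + 0.35473 + 0.18103 = 1.9778.
⟨E⟩ = Σ Eᵢ e^(−Eᵢ/kT) / Z = (0·1.0000 + 89.8·0.44204 + 114·0.35473 + 188·0.18103) / 1.9778 = 57.7 meV.

57.7 meV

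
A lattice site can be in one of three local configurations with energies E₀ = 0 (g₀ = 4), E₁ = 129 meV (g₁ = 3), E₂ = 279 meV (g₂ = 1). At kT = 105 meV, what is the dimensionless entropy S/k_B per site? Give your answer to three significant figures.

Eᵢ/kT = 0, 1.2286, 2.6571.
Z = Σ gᵢe^(−Eᵢ/kT) = 4·e^(−0) + 3·e^(−1.2286) + 1·e^(−2.6571) = 4.0000 + 0.87811 + 0.070151 = 4.9483.
⟨E⟩ = Σ EᵢPᵢ = 26.847 meV.
S/k_B = ln Z + ⟨E⟩/kT = ln(4.9483) + 26.847/105 = 1.5990 + 0.25569 = 1.85.

1.85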